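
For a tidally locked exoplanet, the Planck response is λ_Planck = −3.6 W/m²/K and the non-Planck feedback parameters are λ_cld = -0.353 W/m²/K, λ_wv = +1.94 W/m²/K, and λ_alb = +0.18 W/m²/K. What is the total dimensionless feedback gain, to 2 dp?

0.49

Convert to gains: g_cld = -0.353/3.6 = -0.09806; g_wv = 1.94/3.6 = 0.5389; g_alb = 0.18/3.6 = 0.05.
Total gain g = 0.49084.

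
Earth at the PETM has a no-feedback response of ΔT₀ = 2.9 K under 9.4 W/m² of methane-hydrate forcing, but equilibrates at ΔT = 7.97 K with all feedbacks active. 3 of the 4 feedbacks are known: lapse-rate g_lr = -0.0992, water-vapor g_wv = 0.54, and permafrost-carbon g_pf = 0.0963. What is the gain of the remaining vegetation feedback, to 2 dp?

0.10

Amplification A = ΔT/ΔT₀ = 7.97/2.9 = 2.748.
Total gain g = 1 − 1/A = 1 − 1/2.748 = 0.6361.
Known gains sum to -0.0992 + 0.54 + 0.0963 = 0.5371.
g_veg = 0.6361 − 0.5371 = 0.10.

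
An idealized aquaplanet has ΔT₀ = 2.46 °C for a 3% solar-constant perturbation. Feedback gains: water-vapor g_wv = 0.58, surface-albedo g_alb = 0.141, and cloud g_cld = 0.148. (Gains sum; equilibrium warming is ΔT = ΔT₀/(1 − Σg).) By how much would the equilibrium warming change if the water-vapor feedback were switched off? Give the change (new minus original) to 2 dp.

Original: g = 0.869, ΔT = 2.46/(1−0.869) = 18.7786 °C.
Without water-vapor: g' = 0.289, ΔT' = 2.46/(1−0.289) = 3.4599 °C.
Change = 3.4599 − 18.7786 = -15.32 °C.

-15.32 °C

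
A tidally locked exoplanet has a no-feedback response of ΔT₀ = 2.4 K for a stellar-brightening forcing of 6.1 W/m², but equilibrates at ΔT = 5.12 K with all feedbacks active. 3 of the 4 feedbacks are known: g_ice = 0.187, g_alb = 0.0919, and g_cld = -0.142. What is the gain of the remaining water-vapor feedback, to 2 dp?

0.39

Amplification A = ΔT/ΔT₀ = 5.12/2.4 = 2.133.
Total gain g = 1 − 1/A = 1 − 1/2.133 = 0.5312.
Known gains sum to 0.187 + 0.0919 − 0.142 = 0.1369.
g_wv = 0.5312 − 0.1369 = 0.39.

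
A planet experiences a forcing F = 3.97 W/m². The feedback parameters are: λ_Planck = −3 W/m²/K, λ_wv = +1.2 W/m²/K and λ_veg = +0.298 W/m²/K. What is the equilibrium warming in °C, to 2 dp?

Net feedback parameter λ = (−3) + (+1.2) + (+0.298) = -1.502 W/m²/K.
ΔT = −F/λ = −3.97/(-1.502) = 2.64 °C.

2.64 °C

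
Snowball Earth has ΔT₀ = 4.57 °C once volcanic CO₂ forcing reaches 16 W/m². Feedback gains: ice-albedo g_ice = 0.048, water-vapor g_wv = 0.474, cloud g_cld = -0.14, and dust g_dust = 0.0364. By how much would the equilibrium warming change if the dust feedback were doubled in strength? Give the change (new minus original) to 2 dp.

Original: g = 0.4184, ΔT = 4.57/(1−0.4184) = 7.8576 °C.
With doubled dust: g' = 0.4548, ΔT' = 4.57/(1−0.4548) = 8.3822 °C.
Change = 8.3822 − 7.8576 = 0.52 °C.

0.52 °C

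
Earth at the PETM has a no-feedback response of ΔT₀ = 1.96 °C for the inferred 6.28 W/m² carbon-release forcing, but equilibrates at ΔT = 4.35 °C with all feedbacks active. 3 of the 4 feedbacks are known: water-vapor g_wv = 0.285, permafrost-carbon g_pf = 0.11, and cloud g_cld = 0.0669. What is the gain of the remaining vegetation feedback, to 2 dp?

0.09

Amplification A = ΔT/ΔT₀ = 4.35/1.96 = 2.219.
Total gain g = 1 − 1/A = 1 − 1/2.219 = 0.5493.
Known gains sum to 0.285 + 0.11 + 0.0669 = 0.4619.
g_veg = 0.5493 − 0.4619 = 0.09.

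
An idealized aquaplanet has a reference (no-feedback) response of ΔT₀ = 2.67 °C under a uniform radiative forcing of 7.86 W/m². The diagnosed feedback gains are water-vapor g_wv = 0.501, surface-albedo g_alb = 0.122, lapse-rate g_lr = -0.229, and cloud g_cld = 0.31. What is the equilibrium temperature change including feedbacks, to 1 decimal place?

9.0 °C

Total gain g = 0.501 + 0.122 − 0.229 + 0.31 = 0.704.
Amplification A = 1/(1 − 0.704) = 3.378.
ΔT = 2.67 × 3.378 = 9.0 °C.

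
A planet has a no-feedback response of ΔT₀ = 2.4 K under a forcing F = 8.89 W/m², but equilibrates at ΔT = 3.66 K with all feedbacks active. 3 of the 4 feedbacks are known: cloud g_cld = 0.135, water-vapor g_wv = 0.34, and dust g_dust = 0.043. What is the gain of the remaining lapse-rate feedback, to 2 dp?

-0.17

Amplification A = ΔT/ΔT₀ = 3.66/2.4 = 1.525.
Total gain g = 1 − 1/A = 1 − 1/1.525 = 0.3443.
Known gains sum to 0.135 + 0.34 + 0.043 = 0.518.
g_lr = 0.3443 − 0.518 = -0.17.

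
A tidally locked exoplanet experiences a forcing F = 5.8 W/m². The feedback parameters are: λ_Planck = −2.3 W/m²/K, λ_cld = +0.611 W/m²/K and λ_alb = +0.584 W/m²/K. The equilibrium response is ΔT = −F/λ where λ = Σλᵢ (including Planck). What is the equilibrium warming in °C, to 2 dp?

5.25 °C

Net feedback parameter λ = (−2.3) + (+0.611) + (+0.584) = -1.105 W/m²/K.
ΔT = −F/λ = −5.8/(-1.105) = 5.25 °C.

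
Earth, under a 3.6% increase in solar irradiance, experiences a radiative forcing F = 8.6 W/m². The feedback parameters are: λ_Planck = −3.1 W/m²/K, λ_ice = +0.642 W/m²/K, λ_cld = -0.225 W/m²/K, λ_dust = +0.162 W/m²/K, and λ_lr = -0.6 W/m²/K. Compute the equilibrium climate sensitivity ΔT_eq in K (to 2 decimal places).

Net feedback parameter λ = (−3.1) + (+0.642) + (-0.225) + (+0.162) + (-0.6) = -3.121 W/m²/K.
ΔT = −F/λ = −8.6/(-3.121) = 2.76 K.

2.76 K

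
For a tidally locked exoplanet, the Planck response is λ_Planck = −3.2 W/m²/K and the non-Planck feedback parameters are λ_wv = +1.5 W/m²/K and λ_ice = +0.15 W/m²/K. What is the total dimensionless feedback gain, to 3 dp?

Convert to gains: g_wv = 1.5/3.2 = 0.4688; g_ice = 0.15/3.2 = 0.04687.
Total gain g = 0.51567.

0.516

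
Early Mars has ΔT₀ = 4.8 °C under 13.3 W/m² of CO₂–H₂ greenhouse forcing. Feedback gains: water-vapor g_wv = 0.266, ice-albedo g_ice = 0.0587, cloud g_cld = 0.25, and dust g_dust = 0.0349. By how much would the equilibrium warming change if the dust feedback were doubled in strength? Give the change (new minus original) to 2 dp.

Original: g = 0.6096, ΔT = 4.8/(1−0.6096) = 12.2951 °C.
With doubled dust: g' = 0.6445, ΔT' = 4.8/(1−0.6445) = 13.5021 °C.
Change = 13.5021 − 12.2951 = 1.21 °C.

1.21 °C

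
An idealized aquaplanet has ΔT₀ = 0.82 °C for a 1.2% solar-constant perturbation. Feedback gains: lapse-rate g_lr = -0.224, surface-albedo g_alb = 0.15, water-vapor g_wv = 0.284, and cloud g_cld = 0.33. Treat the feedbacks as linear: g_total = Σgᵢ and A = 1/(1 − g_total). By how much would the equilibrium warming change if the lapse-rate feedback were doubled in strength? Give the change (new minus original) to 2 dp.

Original: g = 0.54, ΔT = 0.82/(1−0.54) = 1.7826 °C.
With doubled lapse-rate: g' = 0.316, ΔT' = 0.82/(1−0.316) = 1.1988 °C.
Change = 1.1988 − 1.7826 = -0.58 °C.

-0.58 °C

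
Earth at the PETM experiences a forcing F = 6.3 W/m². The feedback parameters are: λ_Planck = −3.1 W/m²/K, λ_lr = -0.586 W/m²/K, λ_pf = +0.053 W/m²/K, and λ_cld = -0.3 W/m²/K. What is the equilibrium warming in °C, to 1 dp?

1.6 °C

Net feedback parameter λ = (−3.1) + (-0.586) + (+0.053) + (-0.3) = -3.933 W/m²/K.
ΔT = −F/λ = −6.3/(-3.933) = 1.6 °C.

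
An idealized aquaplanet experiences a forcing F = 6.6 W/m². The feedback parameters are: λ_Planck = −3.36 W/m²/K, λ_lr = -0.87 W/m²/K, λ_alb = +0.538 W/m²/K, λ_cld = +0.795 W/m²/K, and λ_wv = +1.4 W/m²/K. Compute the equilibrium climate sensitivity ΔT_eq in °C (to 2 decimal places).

4.41 °C

Net feedback parameter λ = (−3.36) + (-0.87) + (+0.538) + (+0.795) + (+1.4) = -1.497 W/m²/K.
ΔT = −F/λ = −6.6/(-1.497) = 4.41 °C.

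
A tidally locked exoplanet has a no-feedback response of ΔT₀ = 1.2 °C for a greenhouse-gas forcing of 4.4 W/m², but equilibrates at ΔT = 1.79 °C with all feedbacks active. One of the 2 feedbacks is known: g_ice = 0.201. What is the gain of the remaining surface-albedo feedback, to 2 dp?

0.13

Amplification A = ΔT/ΔT₀ = 1.79/1.2 = 1.492.
Total gain g = 1 − 1/A = 1 − 1/1.492 = 0.3298.
The known gain is 0.201.
g_alb = 0.3298 − 0.201 = 0.13.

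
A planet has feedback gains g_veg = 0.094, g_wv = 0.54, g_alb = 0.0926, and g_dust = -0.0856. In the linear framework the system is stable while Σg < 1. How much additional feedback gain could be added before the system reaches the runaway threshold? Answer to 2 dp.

Current total gain = 0.094 + 0.54 + 0.0926 − 0.0856 = 0.641.
Margin to runaway = 1 − 0.641 = 0.36.

0.36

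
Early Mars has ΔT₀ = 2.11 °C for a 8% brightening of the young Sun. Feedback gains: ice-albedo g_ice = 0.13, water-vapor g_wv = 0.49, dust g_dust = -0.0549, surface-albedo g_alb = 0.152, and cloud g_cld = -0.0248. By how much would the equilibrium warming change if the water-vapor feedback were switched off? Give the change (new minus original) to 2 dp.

Original: g = 0.6923, ΔT = 2.11/(1−0.6923) = 6.8573 °C.
Without water-vapor: g' = 0.2023, ΔT' = 2.11/(1−0.2023) = 2.6451 °C.
Change = 2.6451 − 6.8573 = -4.21 °C.

-4.21 °C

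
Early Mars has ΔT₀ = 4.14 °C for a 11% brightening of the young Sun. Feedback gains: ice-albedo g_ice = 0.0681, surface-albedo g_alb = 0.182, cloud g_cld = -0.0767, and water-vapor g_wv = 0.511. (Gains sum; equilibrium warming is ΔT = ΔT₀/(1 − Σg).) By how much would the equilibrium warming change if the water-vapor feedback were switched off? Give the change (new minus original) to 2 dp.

Original: g = 0.6844, ΔT = 4.14/(1−0.6844) = 13.1179 °C.
Without water-vapor: g' = 0.1734, ΔT' = 4.14/(1−0.1734) = 5.0085 °C.
Change = 5.0085 − 13.1179 = -8.11 °C.

-8.11 °C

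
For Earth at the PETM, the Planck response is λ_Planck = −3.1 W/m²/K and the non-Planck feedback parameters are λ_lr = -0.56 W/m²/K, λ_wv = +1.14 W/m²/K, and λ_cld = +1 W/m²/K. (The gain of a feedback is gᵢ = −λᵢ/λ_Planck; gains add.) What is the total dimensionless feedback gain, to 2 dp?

Convert to gains: g_lr = -0.56/3.1 = -0.1806; g_wv = 1.14/3.1 = 0.3677; g_cld = 1/3.1 = 0.3226.
Total gain g = 0.5097.

0.51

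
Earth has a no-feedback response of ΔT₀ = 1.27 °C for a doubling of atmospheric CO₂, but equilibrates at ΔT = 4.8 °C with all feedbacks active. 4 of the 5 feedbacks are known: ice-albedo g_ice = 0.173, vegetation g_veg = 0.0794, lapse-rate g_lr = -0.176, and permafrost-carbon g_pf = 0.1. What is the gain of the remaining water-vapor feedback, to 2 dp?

0.56

Amplification A = ΔT/ΔT₀ = 4.8/1.27 = 3.78.
Total gain g = 1 − 1/A = 1 − 1/3.78 = 0.7354.
Known gains sum to 0.173 + 0.0794 − 0.176 + 0.1 = 0.1764.
g_wv = 0.7354 − 0.1764 = 0.56.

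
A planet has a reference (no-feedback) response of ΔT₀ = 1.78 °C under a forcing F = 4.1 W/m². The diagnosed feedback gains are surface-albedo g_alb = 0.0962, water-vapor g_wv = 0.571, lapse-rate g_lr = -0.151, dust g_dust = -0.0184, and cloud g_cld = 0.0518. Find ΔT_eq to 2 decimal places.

Total gain g = 0.0962 + 0.571 − 0.151 − 0.0184 + 0.0518 = 0.5496.
Amplification A = 1/(1 − 0.5496) = 2.22.
ΔT = 1.78 × 2.22 = 3.95 °C.

3.95 °C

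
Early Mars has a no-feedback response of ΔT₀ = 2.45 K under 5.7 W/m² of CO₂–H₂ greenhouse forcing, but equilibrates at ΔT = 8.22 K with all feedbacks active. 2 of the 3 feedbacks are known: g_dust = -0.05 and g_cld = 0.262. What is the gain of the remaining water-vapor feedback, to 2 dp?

0.49

Amplification A = ΔT/ΔT₀ = 8.22/2.45 = 3.355.
Total gain g = 1 − 1/A = 1 − 1/3.355 = 0.7019.
Known gains sum to -0.05 + 0.262 = 0.212.
g_wv = 0.7019 − 0.212 = 0.49.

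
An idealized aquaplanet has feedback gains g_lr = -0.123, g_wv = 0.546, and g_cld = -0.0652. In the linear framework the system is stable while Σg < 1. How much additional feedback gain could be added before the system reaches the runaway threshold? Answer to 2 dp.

0.64

Current total gain = -0.123 + 0.546 − 0.0652 = 0.3578.
Margin to runaway = 1 − 0.3578 = 0.64.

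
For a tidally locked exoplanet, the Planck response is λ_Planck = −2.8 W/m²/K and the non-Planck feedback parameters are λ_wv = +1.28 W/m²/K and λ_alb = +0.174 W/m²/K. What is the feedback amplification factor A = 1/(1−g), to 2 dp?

Convert to gains: g_wv = 1.28/2.8 = 0.4571; g_alb = 0.174/2.8 = 0.06214.
Total gain g = 0.51924.
A = 1/(1 − 0.51924) = 2.08.

2.08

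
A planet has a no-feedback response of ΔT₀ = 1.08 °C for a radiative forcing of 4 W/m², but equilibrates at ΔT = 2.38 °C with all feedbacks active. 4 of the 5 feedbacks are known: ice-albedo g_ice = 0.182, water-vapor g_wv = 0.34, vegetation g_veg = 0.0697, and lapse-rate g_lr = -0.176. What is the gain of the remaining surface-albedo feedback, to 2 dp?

Amplification A = ΔT/ΔT₀ = 2.38/1.08 = 2.204.
Total gain g = 1 − 1/A = 1 − 1/2.204 = 0.5463.
Known gains sum to 0.182 + 0.34 + 0.0697 − 0.176 = 0.4157.
g_alb = 0.5463 − 0.4157 = 0.13.

0.13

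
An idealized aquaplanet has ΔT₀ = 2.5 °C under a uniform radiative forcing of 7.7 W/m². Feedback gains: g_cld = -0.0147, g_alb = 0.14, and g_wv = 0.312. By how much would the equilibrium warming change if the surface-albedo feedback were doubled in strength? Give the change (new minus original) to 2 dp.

Original: g = 0.4373, ΔT = 2.5/(1−0.4373) = 4.4429 °C.
With doubled surface-albedo: g' = 0.5773, ΔT' = 2.5/(1−0.5773) = 5.9144 °C.
Change = 5.9144 − 4.4429 = 1.47 °C.

1.47 °C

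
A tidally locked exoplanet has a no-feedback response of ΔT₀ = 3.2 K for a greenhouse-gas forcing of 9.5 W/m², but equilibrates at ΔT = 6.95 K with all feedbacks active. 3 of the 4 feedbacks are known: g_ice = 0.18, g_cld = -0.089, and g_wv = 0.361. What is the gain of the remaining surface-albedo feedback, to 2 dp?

Amplification A = ΔT/ΔT₀ = 6.95/3.2 = 2.172.
Total gain g = 1 − 1/A = 1 − 1/2.172 = 0.5396.
Known gains sum to 0.18 − 0.089 + 0.361 = 0.452.
g_alb = 0.5396 − 0.452 = 0.09.

0.09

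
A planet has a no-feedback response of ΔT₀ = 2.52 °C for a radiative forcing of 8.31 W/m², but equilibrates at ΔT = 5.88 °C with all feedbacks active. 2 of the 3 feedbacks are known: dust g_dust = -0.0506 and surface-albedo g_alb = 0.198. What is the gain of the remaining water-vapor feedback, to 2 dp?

Amplification A = ΔT/ΔT₀ = 5.88/2.52 = 2.333.
Total gain g = 1 − 1/A = 1 − 1/2.333 = 0.5714.
Known gains sum to -0.0506 + 0.198 = 0.1474.
g_wv = 0.5714 − 0.1474 = 0.42.

0.42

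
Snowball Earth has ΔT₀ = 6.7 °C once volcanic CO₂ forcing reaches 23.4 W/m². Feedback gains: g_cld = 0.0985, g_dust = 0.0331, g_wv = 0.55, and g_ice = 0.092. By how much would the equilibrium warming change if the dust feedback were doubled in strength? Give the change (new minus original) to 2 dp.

5.07 °C

Original: g = 0.7736, ΔT = 6.7/(1−0.7736) = 29.5936 °C.
With doubled dust: g' = 0.8067, ΔT' = 6.7/(1−0.8067) = 34.6611 °C.
Change = 34.6611 − 29.5936 = 5.07 °C.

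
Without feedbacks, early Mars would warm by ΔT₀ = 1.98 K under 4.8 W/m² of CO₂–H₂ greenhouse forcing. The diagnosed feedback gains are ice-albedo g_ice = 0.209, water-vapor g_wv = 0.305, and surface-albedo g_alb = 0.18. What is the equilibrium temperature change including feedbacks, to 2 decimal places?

Total gain g = 0.209 + 0.305 + 0.18 = 0.694.
Amplification A = 1/(1 − 0.694) = 3.268.
ΔT = 1.98 × 3.268 = 6.47 K.

6.47 K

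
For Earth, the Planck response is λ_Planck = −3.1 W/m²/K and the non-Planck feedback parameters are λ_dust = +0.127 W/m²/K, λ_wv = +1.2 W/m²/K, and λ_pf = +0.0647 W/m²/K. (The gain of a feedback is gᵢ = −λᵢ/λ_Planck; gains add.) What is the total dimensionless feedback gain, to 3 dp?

Convert to gains: g_dust = 0.127/3.1 = 0.04097; g_wv = 1.2/3.1 = 0.3871; g_pf = 0.0647/3.1 = 0.02087.
Total gain g = 0.44894.

0.449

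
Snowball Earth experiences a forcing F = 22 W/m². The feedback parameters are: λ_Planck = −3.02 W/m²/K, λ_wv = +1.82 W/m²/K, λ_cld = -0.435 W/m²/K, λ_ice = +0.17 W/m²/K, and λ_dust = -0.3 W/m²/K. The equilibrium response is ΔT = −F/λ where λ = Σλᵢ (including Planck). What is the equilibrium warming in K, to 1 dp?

Net feedback parameter λ = (−3.02) + (+1.82) + (-0.435) + (+0.17) + (-0.3) = -1.765 W/m²/K.
ΔT = −F/λ = −22/(-1.765) = 12.5 K.

12.5 K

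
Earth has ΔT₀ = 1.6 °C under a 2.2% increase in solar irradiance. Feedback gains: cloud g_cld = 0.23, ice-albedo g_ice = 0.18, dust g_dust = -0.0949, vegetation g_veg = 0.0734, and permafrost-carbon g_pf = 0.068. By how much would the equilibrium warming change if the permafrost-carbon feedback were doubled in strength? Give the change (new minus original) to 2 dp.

0.42 °C

Original: g = 0.4565, ΔT = 1.6/(1−0.4565) = 2.9439 °C.
With doubled permafrost-carbon: g' = 0.5245, ΔT' = 1.6/(1−0.5245) = 3.3649 °C.
Change = 3.3649 − 2.9439 = 0.42 °C.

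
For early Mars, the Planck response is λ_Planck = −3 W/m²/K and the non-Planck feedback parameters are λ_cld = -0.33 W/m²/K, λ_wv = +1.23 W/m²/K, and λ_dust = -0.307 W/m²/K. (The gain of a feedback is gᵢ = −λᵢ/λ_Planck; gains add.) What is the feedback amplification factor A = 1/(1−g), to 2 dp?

1.25

Convert to gains: g_cld = -0.33/3 = -0.11; g_wv = 1.23/3 = 0.41; g_dust = -0.307/3 = -0.1023.
Total gain g = 0.1977.
A = 1/(1 − 0.1977) = 1.25.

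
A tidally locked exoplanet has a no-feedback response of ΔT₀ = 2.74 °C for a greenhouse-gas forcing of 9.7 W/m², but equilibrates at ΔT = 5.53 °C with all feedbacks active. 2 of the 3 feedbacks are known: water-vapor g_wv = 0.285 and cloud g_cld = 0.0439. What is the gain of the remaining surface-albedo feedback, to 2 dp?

0.18

Amplification A = ΔT/ΔT₀ = 5.53/2.74 = 2.018.
Total gain g = 1 − 1/A = 1 − 1/2.018 = 0.5045.
Known gains sum to 0.285 + 0.0439 = 0.3289.
g_alb = 0.5045 − 0.3289 = 0.18.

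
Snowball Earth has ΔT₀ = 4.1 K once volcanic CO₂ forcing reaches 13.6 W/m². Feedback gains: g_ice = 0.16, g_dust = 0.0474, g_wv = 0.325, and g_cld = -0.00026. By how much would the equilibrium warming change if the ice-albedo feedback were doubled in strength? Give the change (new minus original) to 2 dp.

Original: g = 0.53214, ΔT = 4.1/(1−0.53214) = 8.7633 K.
With doubled ice-albedo: g' = 0.69214, ΔT' = 4.1/(1−0.69214) = 13.3177 K.
Change = 13.3177 − 8.7633 = 4.55 K.

4.55 K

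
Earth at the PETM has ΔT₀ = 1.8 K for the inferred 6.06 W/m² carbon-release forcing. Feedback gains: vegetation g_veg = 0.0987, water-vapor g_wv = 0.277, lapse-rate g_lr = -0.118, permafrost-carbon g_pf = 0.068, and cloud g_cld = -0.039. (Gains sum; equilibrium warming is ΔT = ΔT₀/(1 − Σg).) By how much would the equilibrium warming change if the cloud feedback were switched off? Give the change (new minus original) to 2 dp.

Original: g = 0.2867, ΔT = 1.8/(1−0.2867) = 2.5235 K.
Without cloud: g' = 0.3257, ΔT' = 1.8/(1−0.3257) = 2.6694 K.
Change = 2.6694 − 2.5235 = 0.15 K.

0.15 K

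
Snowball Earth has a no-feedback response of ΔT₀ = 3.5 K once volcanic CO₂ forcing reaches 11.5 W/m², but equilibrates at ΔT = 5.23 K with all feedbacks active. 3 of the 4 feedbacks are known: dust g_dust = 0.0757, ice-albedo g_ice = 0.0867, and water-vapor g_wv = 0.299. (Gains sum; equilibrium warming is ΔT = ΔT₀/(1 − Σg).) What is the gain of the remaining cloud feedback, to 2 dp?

-0.13

Amplification A = ΔT/ΔT₀ = 5.23/3.5 = 1.494.
Total gain g = 1 − 1/A = 1 − 1/1.494 = 0.3307.
Known gains sum to 0.0757 + 0.0867 + 0.299 = 0.4614.
g_cld = 0.3307 − 0.4614 = -0.13.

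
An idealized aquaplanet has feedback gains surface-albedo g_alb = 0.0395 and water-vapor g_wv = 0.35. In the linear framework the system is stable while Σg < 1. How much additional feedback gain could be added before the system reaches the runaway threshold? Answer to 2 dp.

Current total gain = 0.0395 + 0.35 = 0.3895.
Margin to runaway = 1 − 0.3895 = 0.61.

0.61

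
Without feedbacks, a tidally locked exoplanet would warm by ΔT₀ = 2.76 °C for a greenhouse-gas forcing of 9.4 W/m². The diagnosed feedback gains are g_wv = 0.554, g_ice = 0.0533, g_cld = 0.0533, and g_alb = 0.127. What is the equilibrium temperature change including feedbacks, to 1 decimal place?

13.0 °C

Total gain g = 0.554 + 0.0533 + 0.0533 + 0.127 = 0.7876.
Amplification A = 1/(1 − 0.7876) = 4.708.
ΔT = 2.76 × 4.708 = 13.0 °C.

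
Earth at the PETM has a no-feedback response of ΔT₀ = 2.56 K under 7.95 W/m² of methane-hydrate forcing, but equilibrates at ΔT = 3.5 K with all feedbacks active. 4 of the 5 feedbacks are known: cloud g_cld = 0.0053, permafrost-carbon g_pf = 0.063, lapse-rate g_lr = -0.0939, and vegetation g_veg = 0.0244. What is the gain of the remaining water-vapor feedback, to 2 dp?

Amplification A = ΔT/ΔT₀ = 3.5/2.56 = 1.367.
Total gain g = 1 − 1/A = 1 − 1/1.367 = 0.2685.
Known gains sum to 0.0053 + 0.063 − 0.0939 + 0.0244 = -0.0012.
g_wv = 0.2685 + 0.0012 = 0.27.

0.27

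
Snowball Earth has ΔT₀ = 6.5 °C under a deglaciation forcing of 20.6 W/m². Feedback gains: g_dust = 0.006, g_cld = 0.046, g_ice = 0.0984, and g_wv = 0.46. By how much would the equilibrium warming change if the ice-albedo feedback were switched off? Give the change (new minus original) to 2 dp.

Original: g = 0.6104, ΔT = 6.5/(1−0.6104) = 16.6838 °C.
Without ice-albedo: g' = 0.512, ΔT' = 6.5/(1−0.512) = 13.3197 °C.
Change = 13.3197 − 16.6838 = -3.36 °C.

-3.36 °C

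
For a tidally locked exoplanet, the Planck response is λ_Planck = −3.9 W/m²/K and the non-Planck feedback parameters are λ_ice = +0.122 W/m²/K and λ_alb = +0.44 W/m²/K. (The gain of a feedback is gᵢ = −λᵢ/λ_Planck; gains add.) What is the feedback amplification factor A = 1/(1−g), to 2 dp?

1.17

Convert to gains: g_ice = 0.122/3.9 = 0.03128; g_alb = 0.44/3.9 = 0.1128.
Total gain g = 0.14408.
A = 1/(1 − 0.14408) = 1.17.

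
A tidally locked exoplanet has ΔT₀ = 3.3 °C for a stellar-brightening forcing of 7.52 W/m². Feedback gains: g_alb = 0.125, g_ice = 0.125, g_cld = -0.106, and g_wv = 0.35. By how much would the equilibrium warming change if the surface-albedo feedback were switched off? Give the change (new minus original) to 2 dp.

-1.29 °C

Original: g = 0.494, ΔT = 3.3/(1−0.494) = 6.5217 °C.
Without surface-albedo: g' = 0.369, ΔT' = 3.3/(1−0.369) = 5.2298 °C.
Change = 5.2298 − 6.5217 = -1.29 °C.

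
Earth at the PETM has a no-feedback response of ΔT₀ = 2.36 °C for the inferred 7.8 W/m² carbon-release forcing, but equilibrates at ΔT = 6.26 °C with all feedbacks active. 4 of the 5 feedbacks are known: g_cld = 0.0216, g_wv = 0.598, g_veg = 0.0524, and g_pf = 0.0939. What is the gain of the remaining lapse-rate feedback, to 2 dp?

Amplification A = ΔT/ΔT₀ = 6.26/2.36 = 2.653.
Total gain g = 1 − 1/A = 1 − 1/2.653 = 0.6231.
Known gains sum to 0.0216 + 0.598 + 0.0524 + 0.0939 = 0.7659.
g_lr = 0.6231 − 0.7659 = -0.14.

-0.14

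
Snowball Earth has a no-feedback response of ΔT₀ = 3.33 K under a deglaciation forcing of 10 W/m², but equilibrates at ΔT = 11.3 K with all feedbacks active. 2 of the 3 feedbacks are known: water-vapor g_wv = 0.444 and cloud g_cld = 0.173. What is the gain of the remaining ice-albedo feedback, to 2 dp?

0.09

Amplification A = ΔT/ΔT₀ = 11.3/3.33 = 3.393.
Total gain g = 1 − 1/A = 1 − 1/3.393 = 0.7053.
Known gains sum to 0.444 + 0.173 = 0.617.
g_ice = 0.7053 − 0.617 = 0.09.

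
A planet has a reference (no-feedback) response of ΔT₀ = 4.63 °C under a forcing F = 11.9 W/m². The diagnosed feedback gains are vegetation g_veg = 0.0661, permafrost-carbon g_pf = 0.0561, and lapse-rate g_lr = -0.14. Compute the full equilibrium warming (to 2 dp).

4.55 °C

Total gain g = 0.0661 + 0.0561 − 0.14 = -0.0178.
Amplification A = 1/(1 + 0.0178) = 0.9825.
ΔT = 4.63 × 0.9825 = 4.55 °C.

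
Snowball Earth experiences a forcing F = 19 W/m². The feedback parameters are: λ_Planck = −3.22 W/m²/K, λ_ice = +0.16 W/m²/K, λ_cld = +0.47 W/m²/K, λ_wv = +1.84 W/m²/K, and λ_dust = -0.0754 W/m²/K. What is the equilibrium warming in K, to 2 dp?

Net feedback parameter λ = (−3.22) + (+0.16) + (+0.47) + (+1.84) + (-0.0754) = -0.8254 W/m²/K.
ΔT = −F/λ = −19/(-0.8254) = 23.02 K.

23.02 K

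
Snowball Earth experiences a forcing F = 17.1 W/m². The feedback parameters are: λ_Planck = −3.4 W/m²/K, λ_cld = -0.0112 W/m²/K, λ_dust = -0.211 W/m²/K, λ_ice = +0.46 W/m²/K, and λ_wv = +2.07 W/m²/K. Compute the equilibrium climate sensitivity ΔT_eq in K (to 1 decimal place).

Net feedback parameter λ = (−3.4) + (-0.0112) + (-0.211) + (+0.46) + (+2.07) = -1.0922 W/m²/K.
ΔT = −F/λ = −17.1/(-1.0922) = 15.7 K.

15.7 K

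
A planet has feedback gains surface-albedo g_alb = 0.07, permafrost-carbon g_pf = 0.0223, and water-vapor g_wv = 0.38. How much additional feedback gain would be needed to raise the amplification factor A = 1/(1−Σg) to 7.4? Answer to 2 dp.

0.39

Current total gain = 0.4723.
Target gain for A = 7.4: g* = 1 − 1/7.4 = 0.8649.
Additional gain needed = 0.8649 − 0.4723 = 0.39.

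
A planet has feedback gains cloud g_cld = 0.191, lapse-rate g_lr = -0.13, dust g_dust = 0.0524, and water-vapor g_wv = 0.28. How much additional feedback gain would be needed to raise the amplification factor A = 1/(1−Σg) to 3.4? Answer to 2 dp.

0.31

Current total gain = 0.3934.
Target gain for A = 3.4: g* = 1 − 1/3.4 = 0.7059.
Additional gain needed = 0.7059 − 0.3934 = 0.31.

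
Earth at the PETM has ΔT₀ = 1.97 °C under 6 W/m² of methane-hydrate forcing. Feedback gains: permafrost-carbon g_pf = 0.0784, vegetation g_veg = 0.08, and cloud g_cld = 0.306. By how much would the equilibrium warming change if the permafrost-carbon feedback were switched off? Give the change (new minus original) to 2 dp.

-0.47 °C

Original: g = 0.4644, ΔT = 1.97/(1−0.4644) = 3.6781 °C.
Without permafrost-carbon: g' = 0.386, ΔT' = 1.97/(1−0.386) = 3.2085 °C.
Change = 3.2085 − 3.6781 = -0.47 °C.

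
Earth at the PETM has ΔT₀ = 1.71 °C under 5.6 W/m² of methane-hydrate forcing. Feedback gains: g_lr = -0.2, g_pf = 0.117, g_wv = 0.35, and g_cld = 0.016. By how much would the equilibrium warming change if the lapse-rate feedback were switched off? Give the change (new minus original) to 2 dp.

0.92 °C

Original: g = 0.283, ΔT = 1.71/(1−0.283) = 2.3849 °C.
Without lapse-rate: g' = 0.483, ΔT' = 1.71/(1−0.483) = 3.3075 °C.
Change = 3.3075 − 2.3849 = 0.92 °C.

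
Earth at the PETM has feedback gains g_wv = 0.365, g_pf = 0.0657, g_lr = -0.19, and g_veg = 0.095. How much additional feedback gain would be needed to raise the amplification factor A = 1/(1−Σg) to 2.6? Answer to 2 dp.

Current total gain = 0.3357.
Target gain for A = 2.6: g* = 1 − 1/2.6 = 0.6154.
Additional gain needed = 0.6154 − 0.3357 = 0.28.

0.28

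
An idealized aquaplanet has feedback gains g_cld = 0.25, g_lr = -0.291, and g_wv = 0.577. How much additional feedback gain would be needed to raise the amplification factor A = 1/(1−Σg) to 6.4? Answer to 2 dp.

0.31

Current total gain = 0.536.
Target gain for A = 6.4: g* = 1 − 1/6.4 = 0.8438.
Additional gain needed = 0.8438 − 0.536 = 0.31.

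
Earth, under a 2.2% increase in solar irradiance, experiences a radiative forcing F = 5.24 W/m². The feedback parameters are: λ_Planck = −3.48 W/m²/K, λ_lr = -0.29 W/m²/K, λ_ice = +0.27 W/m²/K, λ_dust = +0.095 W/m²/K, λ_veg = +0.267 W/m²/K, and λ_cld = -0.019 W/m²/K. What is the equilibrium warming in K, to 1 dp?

1.7 K

Net feedback parameter λ = (−3.48) + (-0.29) + (+0.27) + (+0.095) + (+0.267) + (-0.019) = -3.157 W/m²/K.
ΔT = −F/λ = −5.24/(-3.157) = 1.7 K.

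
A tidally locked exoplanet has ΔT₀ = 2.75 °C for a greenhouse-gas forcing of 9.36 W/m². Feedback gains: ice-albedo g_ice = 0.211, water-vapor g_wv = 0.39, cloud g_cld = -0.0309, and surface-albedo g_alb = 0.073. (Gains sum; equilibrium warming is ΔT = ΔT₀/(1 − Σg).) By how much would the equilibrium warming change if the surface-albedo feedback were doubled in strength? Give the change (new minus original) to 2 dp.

1.98 °C

Original: g = 0.6431, ΔT = 2.75/(1−0.6431) = 7.7052 °C.
With doubled surface-albedo: g' = 0.7161, ΔT' = 2.75/(1−0.7161) = 9.6865 °C.
Change = 9.6865 − 7.7052 = 1.98 °C.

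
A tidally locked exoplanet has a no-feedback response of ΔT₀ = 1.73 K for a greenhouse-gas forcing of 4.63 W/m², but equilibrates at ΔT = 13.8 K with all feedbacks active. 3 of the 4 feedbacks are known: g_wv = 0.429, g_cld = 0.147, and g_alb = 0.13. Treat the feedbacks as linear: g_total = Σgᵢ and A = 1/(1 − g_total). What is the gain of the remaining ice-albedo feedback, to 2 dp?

0.17

Amplification A = ΔT/ΔT₀ = 13.8/1.73 = 7.977.
Total gain g = 1 − 1/A = 1 − 1/7.977 = 0.8746.
Known gains sum to 0.429 + 0.147 + 0.13 = 0.706.
g_ice = 0.8746 − 0.706 = 0.17.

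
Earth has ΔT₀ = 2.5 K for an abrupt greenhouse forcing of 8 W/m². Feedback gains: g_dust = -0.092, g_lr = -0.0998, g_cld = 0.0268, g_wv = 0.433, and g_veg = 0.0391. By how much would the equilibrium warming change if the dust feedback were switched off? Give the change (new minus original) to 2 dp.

Original: g = 0.3071, ΔT = 2.5/(1−0.3071) = 3.6080 K.
Without dust: g' = 0.3991, ΔT' = 2.5/(1−0.3991) = 4.1604 K.
Change = 4.1604 − 3.6080 = 0.55 K.

0.55 K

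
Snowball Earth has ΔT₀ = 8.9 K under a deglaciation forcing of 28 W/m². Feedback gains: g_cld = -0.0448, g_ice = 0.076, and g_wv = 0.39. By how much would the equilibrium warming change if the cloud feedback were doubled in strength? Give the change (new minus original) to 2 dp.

Original: g = 0.4212, ΔT = 8.9/(1−0.4212) = 15.3766 K.
With doubled cloud: g' = 0.3764, ΔT' = 8.9/(1−0.3764) = 14.2720 K.
Change = 14.2720 − 15.3766 = -1.10 K.

-1.10 K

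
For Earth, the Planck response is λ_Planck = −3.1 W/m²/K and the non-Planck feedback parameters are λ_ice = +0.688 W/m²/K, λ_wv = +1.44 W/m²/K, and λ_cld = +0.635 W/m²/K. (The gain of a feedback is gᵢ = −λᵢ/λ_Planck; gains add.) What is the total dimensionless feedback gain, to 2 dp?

0.89

Convert to gains: g_ice = 0.688/3.1 = 0.2219; g_wv = 1.44/3.1 = 0.4645; g_cld = 0.635/3.1 = 0.2048.
Total gain g = 0.8912.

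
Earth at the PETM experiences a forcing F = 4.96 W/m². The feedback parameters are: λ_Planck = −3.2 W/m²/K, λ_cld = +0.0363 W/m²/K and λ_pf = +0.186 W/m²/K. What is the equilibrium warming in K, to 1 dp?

Net feedback parameter λ = (−3.2) + (+0.0363) + (+0.186) = -2.9777 W/m²/K.
ΔT = −F/λ = −4.96/(-2.9777) = 1.7 K.

1.7 K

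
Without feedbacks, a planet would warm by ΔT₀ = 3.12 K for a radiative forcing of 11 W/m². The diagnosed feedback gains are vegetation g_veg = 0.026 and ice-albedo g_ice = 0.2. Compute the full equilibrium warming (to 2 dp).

Total gain g = 0.026 + 0.2 = 0.226.
Amplification A = 1/(1 − 0.226) = 1.292.
ΔT = 3.12 × 1.292 = 4.03 K.

4.03 K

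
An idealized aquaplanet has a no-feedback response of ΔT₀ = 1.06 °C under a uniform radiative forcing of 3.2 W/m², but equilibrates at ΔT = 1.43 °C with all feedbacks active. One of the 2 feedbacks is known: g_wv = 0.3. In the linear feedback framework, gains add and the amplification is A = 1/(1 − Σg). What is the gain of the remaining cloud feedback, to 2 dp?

Amplification A = ΔT/ΔT₀ = 1.43/1.06 = 1.349.
Total gain g = 1 − 1/A = 1 − 1/1.349 = 0.2587.
The known gain is 0.3.
g_cld = 0.2587 − 0.3 = -0.04.

-0.04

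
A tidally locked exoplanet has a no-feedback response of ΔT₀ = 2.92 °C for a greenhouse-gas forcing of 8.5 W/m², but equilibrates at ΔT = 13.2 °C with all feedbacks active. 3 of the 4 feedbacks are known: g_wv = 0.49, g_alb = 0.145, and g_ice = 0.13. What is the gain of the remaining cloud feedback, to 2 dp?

0.01

Amplification A = ΔT/ΔT₀ = 13.2/2.92 = 4.521.
Total gain g = 1 − 1/A = 1 − 1/4.521 = 0.7788.
Known gains sum to 0.49 + 0.145 + 0.13 = 0.765.
g_cld = 0.7788 − 0.765 = 0.01.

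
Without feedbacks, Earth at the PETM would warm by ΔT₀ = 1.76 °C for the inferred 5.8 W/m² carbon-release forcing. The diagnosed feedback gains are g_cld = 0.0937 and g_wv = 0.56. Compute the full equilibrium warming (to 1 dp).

5.1 °C

Total gain g = 0.0937 + 0.56 = 0.6537.
Amplification A = 1/(1 − 0.6537) = 2.888.
ΔT = 1.76 × 2.888 = 5.1 °C.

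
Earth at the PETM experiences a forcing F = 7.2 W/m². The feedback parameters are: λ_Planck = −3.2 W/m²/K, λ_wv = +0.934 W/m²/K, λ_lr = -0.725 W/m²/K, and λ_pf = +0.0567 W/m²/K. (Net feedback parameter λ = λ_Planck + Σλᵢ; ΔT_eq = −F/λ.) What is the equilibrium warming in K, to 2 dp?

2.45 K

Net feedback parameter λ = (−3.2) + (+0.934) + (-0.725) + (+0.0567) = -2.9343 W/m²/K.
ΔT = −F/λ = −7.2/(-2.9343) = 2.45 K.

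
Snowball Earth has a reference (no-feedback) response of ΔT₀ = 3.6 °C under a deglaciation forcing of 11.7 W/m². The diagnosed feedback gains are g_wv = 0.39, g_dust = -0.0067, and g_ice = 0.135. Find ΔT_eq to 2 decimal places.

7.47 °C

Total gain g = 0.39 − 0.0067 + 0.135 = 0.5183.
Amplification A = 1/(1 − 0.5183) = 2.076.
ΔT = 3.6 × 2.076 = 7.47 °C.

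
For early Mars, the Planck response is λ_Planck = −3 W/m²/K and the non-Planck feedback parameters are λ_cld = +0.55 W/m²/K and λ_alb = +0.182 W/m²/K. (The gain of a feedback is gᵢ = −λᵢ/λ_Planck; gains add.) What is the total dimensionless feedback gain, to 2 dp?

0.24

Convert to gains: g_cld = 0.55/3 = 0.1833; g_alb = 0.182/3 = 0.06067.
Total gain g = 0.24397.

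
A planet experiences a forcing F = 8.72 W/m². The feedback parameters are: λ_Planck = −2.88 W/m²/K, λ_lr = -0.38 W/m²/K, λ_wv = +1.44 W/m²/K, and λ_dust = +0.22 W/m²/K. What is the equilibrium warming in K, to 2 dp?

Net feedback parameter λ = (−2.88) + (-0.38) + (+1.44) + (+0.22) = -1.6 W/m²/K.
ΔT = −F/λ = −8.72/(-1.6) = 5.45 K.

5.45 K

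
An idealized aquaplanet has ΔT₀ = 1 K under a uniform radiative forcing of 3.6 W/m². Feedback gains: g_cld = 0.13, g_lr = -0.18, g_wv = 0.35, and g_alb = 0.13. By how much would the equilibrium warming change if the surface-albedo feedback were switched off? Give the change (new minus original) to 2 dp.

-0.33 K

Original: g = 0.43, ΔT = 1/(1−0.43) = 1.7544 K.
Without surface-albedo: g' = 0.3, ΔT' = 1/(1−0.3) = 1.4286 K.
Change = 1.4286 − 1.7544 = -0.33 K.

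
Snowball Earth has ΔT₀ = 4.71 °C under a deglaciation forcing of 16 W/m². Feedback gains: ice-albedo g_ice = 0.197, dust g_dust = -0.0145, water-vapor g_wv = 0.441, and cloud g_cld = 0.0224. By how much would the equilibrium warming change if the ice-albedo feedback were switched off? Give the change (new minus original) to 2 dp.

-4.75 °C

Original: g = 0.6459, ΔT = 4.71/(1−0.6459) = 13.3013 °C.
Without ice-albedo: g' = 0.4489, ΔT' = 4.71/(1−0.4489) = 8.5465 °C.
Change = 8.5465 − 13.3013 = -4.75 °C.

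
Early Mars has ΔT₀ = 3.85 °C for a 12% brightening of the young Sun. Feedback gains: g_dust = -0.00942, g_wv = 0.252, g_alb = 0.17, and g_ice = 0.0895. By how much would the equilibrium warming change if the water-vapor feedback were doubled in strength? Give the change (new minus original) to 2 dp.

Original: g = 0.50208, ΔT = 3.85/(1−0.50208) = 7.7322 °C.
With doubled water-vapor: g' = 0.75408, ΔT' = 3.85/(1−0.75408) = 15.6555 °C.
Change = 15.6555 − 7.7322 = 7.92 °C.

7.92 °C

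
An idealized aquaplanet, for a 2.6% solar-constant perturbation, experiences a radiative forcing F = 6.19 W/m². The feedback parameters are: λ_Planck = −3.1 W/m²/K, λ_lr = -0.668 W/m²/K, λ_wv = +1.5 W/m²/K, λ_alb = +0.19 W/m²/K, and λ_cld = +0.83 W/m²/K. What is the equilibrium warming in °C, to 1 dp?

Net feedback parameter λ = (−3.1) + (-0.668) + (+1.5) + (+0.19) + (+0.83) = -1.248 W/m²/K.
ΔT = −F/λ = −6.19/(-1.248) = 5.0 °C.

5.0 °C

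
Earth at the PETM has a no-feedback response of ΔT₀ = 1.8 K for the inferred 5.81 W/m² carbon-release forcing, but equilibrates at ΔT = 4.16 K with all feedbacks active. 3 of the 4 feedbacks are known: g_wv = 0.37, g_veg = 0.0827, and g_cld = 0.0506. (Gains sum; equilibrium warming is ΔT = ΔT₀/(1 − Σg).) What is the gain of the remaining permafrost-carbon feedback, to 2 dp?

Amplification A = ΔT/ΔT₀ = 4.16/1.8 = 2.311.
Total gain g = 1 − 1/A = 1 − 1/2.311 = 0.5673.
Known gains sum to 0.37 + 0.0827 + 0.0506 = 0.5033.
g_pf = 0.5673 − 0.5033 = 0.06.

0.06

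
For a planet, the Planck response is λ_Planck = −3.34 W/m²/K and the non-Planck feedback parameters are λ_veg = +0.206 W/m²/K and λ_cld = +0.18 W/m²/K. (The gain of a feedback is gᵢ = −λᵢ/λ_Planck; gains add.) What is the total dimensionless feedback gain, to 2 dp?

0.12

Convert to gains: g_veg = 0.206/3.34 = 0.06168; g_cld = 0.18/3.34 = 0.05389.
Total gain g = 0.11557.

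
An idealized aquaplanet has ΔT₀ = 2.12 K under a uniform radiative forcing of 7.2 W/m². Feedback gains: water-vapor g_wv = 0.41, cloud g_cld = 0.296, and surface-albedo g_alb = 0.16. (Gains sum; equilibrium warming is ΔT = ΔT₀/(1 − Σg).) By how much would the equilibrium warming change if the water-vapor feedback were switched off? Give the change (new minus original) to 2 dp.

-11.92 K

Original: g = 0.866, ΔT = 2.12/(1−0.866) = 15.8209 K.
Without water-vapor: g' = 0.456, ΔT' = 2.12/(1−0.456) = 3.8971 K.
Change = 3.8971 − 15.8209 = -11.92 K.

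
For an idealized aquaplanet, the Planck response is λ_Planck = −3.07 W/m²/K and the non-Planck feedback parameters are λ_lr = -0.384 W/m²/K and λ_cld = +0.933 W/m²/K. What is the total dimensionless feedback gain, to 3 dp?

Convert to gains: g_lr = -0.384/3.07 = -0.1251; g_cld = 0.933/3.07 = 0.3039.
Total gain g = 0.1788.

0.179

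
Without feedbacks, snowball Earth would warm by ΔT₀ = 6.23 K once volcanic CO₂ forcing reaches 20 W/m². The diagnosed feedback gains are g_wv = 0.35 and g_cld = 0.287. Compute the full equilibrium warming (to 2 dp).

Total gain g = 0.35 + 0.287 = 0.637.
Amplification A = 1/(1 − 0.637) = 2.755.
ΔT = 6.23 × 2.755 = 17.16 K.

17.16 K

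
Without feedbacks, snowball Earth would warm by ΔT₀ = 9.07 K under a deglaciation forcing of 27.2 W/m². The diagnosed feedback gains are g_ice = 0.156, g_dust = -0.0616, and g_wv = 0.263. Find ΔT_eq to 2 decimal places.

14.11 K

Total gain g = 0.156 − 0.0616 + 0.263 = 0.3574.
Amplification A = 1/(1 − 0.3574) = 1.556.
ΔT = 9.07 × 1.556 = 14.11 K.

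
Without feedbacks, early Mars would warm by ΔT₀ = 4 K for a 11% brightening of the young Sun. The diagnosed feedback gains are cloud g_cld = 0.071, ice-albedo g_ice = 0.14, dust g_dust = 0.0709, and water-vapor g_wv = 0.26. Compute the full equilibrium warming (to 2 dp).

Total gain g = 0.071 + 0.14 + 0.0709 + 0.26 = 0.5419.
Amplification A = 1/(1 − 0.5419) = 2.183.
ΔT = 4 × 2.183 = 8.73 K.

8.73 K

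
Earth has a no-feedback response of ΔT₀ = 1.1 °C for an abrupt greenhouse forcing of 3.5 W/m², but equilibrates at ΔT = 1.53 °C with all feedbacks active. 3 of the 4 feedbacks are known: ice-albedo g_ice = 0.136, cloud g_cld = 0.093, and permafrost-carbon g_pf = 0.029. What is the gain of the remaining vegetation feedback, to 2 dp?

0.02

Amplification A = ΔT/ΔT₀ = 1.53/1.1 = 1.391.
Total gain g = 1 − 1/A = 1 − 1/1.391 = 0.2811.
Known gains sum to 0.136 + 0.093 + 0.029 = 0.258.
g_veg = 0.2811 − 0.258 = 0.02.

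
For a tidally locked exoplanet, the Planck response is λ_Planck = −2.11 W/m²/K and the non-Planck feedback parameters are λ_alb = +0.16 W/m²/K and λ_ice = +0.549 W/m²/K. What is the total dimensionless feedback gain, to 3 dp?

Convert to gains: g_alb = 0.16/2.11 = 0.07583; g_ice = 0.549/2.11 = 0.2602.
Total gain g = 0.33603.

0.336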